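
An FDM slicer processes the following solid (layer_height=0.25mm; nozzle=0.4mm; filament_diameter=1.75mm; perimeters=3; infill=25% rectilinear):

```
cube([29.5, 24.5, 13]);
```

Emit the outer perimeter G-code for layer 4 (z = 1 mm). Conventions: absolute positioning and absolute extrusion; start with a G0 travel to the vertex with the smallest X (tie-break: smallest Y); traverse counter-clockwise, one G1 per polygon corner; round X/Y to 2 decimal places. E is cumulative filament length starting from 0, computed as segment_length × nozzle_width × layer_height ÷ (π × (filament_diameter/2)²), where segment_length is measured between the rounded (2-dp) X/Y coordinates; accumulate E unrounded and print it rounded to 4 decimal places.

At z = 1 mm: the cube is present — its section is the full 29.5×24.5 rectangle. The outline is a single polygon with 4 vertices. Extrusion per mm of travel: 0.4 × 0.25 / (π × 0.875²) = 0.041575. Accumulating E over each segment gives final E = 4.4901.

G0 X0.00 Y0.00 Z1.00
G1 X29.50 Y0.00 E1.2265
G1 X29.50 Y24.50 E2.2451
G1 X0.00 Y24.50 E3.4715
G1 X0.00 Y0.00 E4.4901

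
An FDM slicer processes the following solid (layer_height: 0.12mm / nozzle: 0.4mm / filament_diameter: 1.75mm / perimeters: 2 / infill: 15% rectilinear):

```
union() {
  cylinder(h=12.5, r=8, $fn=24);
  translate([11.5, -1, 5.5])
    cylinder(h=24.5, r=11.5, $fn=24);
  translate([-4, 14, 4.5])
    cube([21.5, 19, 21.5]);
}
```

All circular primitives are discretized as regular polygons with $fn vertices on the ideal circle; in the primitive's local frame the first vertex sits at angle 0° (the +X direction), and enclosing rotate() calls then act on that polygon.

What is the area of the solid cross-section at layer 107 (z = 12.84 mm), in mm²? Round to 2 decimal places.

At z = 12.84 mm: the cylinder does not reach this height (z outside [0, 12.5]); the r=11.5 cylinder at (11.5, -1) gives a regular 24-gon of circumradius 11.5 (constant along its height) (area = (24/2)·11.500²·sin(360°/24) = 410.75 mm²); the cube at (-4, 14) (footprint 21.5×19) is included at this height (area 408.50 mm²); Merging all regions: the 2 present regions are separate (no shared area or edge), so areas and boundary lengths simply add and each stays a separate island — area = 819.25 mm². Overall, the cross-section has 2 separate islands. Net area = 819.25 mm².

819.25 mm²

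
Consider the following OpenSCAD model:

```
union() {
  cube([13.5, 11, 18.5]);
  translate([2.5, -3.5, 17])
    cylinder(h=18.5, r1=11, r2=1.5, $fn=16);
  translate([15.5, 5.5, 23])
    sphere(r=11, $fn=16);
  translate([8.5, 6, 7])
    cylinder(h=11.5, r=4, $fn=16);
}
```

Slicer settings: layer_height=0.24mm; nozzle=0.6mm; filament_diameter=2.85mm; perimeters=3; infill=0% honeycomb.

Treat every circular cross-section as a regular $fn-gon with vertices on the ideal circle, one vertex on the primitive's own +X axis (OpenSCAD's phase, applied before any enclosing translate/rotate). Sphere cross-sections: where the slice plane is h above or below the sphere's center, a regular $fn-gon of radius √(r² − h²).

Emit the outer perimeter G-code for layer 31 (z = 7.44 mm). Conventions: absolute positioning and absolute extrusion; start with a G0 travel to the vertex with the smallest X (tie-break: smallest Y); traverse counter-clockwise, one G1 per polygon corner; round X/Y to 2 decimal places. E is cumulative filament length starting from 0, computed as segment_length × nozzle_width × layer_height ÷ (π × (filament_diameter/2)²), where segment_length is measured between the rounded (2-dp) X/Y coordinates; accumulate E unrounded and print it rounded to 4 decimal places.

At z = 7.44 mm: the cube is present — its section is the full 13.5×11 rectangle; the cone at (2.5, -3.5) does not reach this height (z outside [17, 35.5]); the sphere at (15.5, 5.5) is not intersected at this z (|z−center|=15.560 > r=11); the cylinder at (8.5, 6): section is a regular 16-gon, circumradius r=4; Combining (union): the r=4 cylinder at (8.5, 6) lies entirely inside the 13.5×11 cube, so the union is just the 13.5×11 cube — 1 connected region. The outline is a single polygon with 4 vertices. Extrusion per mm of travel: 0.6 × 0.24 / (π × 1.425²) = 0.022573. Accumulating E over each segment gives final E = 1.1061.

G0 X0.00 Y0.00 Z7.44
G1 X13.50 Y0.00 E0.3047
G1 X13.50 Y11.00 E0.5530
G1 X0.00 Y11.00 E0.8578
G1 X0.00 Y0.00 E1.1061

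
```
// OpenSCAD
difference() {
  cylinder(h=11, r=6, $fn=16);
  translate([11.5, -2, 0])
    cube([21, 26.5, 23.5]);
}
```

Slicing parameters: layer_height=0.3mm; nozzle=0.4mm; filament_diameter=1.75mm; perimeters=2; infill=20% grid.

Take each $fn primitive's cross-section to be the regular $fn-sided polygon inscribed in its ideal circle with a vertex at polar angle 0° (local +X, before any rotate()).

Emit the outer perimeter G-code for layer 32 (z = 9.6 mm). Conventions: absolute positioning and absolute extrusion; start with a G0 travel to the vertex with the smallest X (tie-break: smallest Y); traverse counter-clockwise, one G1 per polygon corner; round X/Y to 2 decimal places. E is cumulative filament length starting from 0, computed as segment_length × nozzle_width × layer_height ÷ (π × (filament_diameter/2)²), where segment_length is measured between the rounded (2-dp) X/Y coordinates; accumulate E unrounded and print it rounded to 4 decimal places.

G0 X-6.00 Y0.00 Z9.60
G1 X-5.54 Y-2.30 E0.1170
G1 X-4.24 Y-4.24 E0.2335
G1 X-2.30 Y-5.54 E0.3500
G1 X0.00 Y-6.00 E0.4671
G1 X2.30 Y-5.54 E0.5841
G1 X4.24 Y-4.24 E0.7006
G1 X5.54 Y-2.30 E0.8171
G1 X6.00 Y0.00 E0.9341
G1 X5.54 Y2.30 E1.0511
G1 X4.24 Y4.24 E1.1676
G1 X2.30 Y5.54 E1.2841
G1 X0.00 Y6.00 E1.4012
G1 X-2.30 Y5.54 E1.5182
G1 X-4.24 Y4.24 E1.6347
G1 X-5.54 Y2.30 E1.7512
G1 X-6.00 Y0.00 E1.8682

At z = 9.6 mm: the r=6 cylinder contributes a regular 16-gon of circumradius 6; the 21×26.5 cube at (11.5, -2) contributes its full rectangle; Subtracting the remaining from the first: starting from the r=6 cylinder, the 21×26.5 cube at (11.5, -2) misses the remaining region (no effect) — 1 connected region. The outline is a single polygon with 16 vertices. Extrusion per mm of travel: 0.4 × 0.3 / (π × 0.875²) = 0.049890. Accumulating E over each segment gives final E = 1.8682.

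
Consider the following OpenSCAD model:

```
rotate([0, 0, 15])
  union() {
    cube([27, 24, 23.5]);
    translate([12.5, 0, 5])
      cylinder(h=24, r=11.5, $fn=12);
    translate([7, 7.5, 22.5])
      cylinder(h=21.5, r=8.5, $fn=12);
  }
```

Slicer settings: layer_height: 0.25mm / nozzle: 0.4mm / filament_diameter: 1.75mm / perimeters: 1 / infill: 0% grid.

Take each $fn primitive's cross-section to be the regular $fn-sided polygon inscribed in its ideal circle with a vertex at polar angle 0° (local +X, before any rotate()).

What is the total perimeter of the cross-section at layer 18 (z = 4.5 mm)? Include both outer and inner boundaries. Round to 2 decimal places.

At z = 4.5 mm: the cube (footprint 27×24) is included at this height (perimeter 102.00 mm); the cylinder at (12.5, 0) is absent (z outside [5, 29]); the cylinder at (7, 7.5) is not intersected at this z (z outside [22.5, 44]); Taking the union: only the 27×24 cube is present, so the union is just that shape — boundary = 102.00 mm; (whole slice rotated 15° about Z — lengths, areas and connectivity unchanged). Overall, the cross-section is a single solid region. Total boundary length (outer) = 102.00 mm.

102.00 mm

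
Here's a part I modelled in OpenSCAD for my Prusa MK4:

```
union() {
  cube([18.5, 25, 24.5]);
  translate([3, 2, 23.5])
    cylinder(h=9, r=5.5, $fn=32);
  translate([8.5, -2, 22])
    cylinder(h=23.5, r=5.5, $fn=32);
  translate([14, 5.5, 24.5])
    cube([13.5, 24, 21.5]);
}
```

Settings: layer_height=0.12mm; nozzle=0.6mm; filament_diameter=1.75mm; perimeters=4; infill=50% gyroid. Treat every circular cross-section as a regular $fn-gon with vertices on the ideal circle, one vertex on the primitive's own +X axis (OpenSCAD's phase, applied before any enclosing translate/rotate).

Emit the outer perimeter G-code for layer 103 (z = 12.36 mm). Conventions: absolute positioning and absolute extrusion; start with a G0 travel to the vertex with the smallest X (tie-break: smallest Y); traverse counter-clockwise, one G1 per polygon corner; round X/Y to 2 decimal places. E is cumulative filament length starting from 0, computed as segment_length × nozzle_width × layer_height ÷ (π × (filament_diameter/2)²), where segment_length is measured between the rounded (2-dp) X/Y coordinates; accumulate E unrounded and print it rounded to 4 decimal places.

At z = 12.36 mm: the cube is present — its section is the full 18.5×25 rectangle; the cylinder at (3, 2) is not intersected at this z (z outside [23.5, 32.5]); the cylinder at (8.5, -2) is absent (z outside [22, 45.5]); the cube at (14, 5.5) is absent (z outside [24.5, 46]); Taking the union: only the 18.5×25 cube is present, so the union is just that shape — 1 connected region. The outline is a single polygon with 4 vertices. Extrusion per mm of travel: 0.6 × 0.12 / (π × 0.875²) = 0.029934. Accumulating E over each segment gives final E = 2.6043.

G0 X0.00 Y0.00 Z12.36
G1 X18.50 Y0.00 E0.5538
G1 X18.50 Y25.00 E1.3021
G1 X0.00 Y25.00 E1.8559
G1 X0.00 Y0.00 E2.6043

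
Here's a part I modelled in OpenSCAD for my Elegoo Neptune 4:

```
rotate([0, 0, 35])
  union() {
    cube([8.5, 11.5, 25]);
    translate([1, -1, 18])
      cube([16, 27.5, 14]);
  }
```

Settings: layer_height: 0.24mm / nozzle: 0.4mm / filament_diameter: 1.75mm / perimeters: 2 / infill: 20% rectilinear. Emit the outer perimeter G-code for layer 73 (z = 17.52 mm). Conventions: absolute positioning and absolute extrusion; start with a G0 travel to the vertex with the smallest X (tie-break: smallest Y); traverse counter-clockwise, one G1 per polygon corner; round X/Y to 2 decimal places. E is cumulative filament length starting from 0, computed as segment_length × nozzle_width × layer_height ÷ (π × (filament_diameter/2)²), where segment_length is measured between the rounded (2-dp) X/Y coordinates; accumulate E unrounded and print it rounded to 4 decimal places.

G0 X-6.60 Y9.42 Z17.52
G1 X0.00 Y0.00 E0.4591
G1 X6.96 Y4.88 E0.7983
G1 X0.37 Y14.30 E1.2572
G1 X-6.60 Y9.42 E1.5968

At z = 17.52 mm: the cube is present — its section is the full 8.5×11.5 rectangle; the cube at (1, -1) is absent (z outside [18, 32]); Taking the union: only the 8.5×11.5 cube is present, so the union is just that shape — 1 connected region; (rotated 35° about Z; rotation is an isometry so areas/perimeters/island counts are preserved). The outline is a single polygon with 4 vertices. Extrusion per mm of travel: 0.4 × 0.24 / (π × 0.875²) = 0.039912. Accumulating E over each segment gives final E = 1.5968.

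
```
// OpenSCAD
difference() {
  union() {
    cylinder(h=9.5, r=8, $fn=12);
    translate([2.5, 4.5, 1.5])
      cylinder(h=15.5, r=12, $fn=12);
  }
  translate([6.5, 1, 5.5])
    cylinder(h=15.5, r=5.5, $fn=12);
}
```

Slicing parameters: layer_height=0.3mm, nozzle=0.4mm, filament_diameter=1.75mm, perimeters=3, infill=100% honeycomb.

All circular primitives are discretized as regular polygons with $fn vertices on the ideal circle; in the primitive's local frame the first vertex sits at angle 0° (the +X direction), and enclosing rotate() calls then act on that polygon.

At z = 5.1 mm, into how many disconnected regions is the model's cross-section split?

At z = 5.1 mm: the cylinder: section is a regular 12-gon, circumradius r=8; the cylinder at (2.5, 4.5): section is a regular 12-gon, circumradius r=12; Combining (union): the regions partially overlap (shared area 181.02 mm²), so overlapping operands fuse into one piece — 1 connected region; the cylinder at (6.5, 1) does not reach this height (z outside [5.5, 21]); Taking the first minus the rest: none of the subtracted shapes is present at this height, so that combined region is unchanged — 1 connected region. The result has 1 disconnected region.

1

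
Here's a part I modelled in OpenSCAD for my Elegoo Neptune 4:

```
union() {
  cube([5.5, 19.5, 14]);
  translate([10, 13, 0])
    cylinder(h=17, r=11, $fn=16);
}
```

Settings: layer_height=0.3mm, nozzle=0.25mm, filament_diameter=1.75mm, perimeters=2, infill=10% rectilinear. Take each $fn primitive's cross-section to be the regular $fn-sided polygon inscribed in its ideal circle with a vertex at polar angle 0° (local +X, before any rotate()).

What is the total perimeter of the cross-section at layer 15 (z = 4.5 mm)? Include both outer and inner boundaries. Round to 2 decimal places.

At z = 4.5 mm: the 5.5×19.5 cube contributes its full rectangle (perimeter 50.00 mm); the r=11 cylinder at (10, 13) gives a regular 16-gon of circumradius 11 (constant along its height) (perimeter = 2·16·11.000·sin(180°/16) = 68.67 mm); Combining (union): the regions partially overlap (shared area 77.03 mm²), so the edge portions inside another operand are dropped and the merged outline is re-measured after clipping — boundary = 78.76 mm. Overall, the cross-section is a single solid region. Total boundary length (outer) = 78.76 mm.

78.76 mm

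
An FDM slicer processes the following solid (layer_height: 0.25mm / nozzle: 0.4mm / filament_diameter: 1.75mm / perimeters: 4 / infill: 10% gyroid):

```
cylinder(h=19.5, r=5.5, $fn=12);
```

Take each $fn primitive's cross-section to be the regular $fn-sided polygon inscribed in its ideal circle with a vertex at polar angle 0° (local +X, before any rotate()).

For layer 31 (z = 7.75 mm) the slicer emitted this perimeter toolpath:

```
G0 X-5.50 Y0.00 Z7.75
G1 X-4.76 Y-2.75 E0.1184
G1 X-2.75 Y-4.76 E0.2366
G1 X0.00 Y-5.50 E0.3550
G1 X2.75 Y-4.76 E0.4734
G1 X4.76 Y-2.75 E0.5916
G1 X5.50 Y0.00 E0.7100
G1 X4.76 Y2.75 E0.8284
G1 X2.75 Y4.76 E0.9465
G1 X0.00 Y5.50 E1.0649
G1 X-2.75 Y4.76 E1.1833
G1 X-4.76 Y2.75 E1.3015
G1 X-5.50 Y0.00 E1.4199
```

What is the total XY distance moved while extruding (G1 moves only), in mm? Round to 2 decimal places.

Sum the Euclidean lengths of each G1 segment: total = 34.15 mm.

34.15 mm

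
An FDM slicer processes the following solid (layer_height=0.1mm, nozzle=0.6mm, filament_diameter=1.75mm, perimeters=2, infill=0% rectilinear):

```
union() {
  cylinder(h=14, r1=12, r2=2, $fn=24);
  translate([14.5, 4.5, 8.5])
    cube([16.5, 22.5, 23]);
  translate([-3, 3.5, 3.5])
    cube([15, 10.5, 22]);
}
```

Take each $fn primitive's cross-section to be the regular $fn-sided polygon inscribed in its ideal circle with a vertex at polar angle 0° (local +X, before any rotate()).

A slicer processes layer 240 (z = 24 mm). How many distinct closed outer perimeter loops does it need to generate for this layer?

At z = 24 mm: the cone does not reach this height (z outside [0, 14]); the cube at (14.5, 4.5) (footprint 16.5×22.5) is included at this height; the cube at (-3, 3.5) (footprint 15×10.5) is included at this height; Combining (union): the 2 present regions are separate (no shared area or edge), so areas and boundary lengths simply add and each stays a separate island — 2 connected regions. The result has 2 disconnected regions.

2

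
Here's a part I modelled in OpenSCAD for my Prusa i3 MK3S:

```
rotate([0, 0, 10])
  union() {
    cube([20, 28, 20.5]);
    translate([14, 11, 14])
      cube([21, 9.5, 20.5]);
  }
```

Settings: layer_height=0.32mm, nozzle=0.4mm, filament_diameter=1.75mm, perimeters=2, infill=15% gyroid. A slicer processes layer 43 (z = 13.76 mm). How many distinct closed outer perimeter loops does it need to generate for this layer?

At z = 13.76 mm: the cube (footprint 20×28) is included at this height; the cube at (14, 11) is not intersected at this z (z outside [14, 34.5]); Combining (union): only the 20×28 cube is present, so the union is just that shape — 1 connected region; (whole slice rotated 10° about Z — lengths, areas and connectivity unchanged). The result has 1 disconnected region.

1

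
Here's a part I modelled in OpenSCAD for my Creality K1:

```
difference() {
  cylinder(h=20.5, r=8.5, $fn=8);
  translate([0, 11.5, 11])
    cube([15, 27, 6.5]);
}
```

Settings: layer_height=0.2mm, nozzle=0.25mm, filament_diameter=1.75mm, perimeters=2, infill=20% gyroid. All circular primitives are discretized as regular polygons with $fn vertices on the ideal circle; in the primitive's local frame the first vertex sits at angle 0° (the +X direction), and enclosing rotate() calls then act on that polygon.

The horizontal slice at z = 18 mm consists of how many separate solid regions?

1

At z = 18 mm: the cylinder: section is a regular 8-gon, circumradius r=8.5; the cube at (0, 11.5) is absent (z outside [11, 17.5]); After the difference (first − rest): none of the subtracted shapes is present at this height, so the r=8.5 cylinder is unchanged — 1 connected region. The result has 1 disconnected region.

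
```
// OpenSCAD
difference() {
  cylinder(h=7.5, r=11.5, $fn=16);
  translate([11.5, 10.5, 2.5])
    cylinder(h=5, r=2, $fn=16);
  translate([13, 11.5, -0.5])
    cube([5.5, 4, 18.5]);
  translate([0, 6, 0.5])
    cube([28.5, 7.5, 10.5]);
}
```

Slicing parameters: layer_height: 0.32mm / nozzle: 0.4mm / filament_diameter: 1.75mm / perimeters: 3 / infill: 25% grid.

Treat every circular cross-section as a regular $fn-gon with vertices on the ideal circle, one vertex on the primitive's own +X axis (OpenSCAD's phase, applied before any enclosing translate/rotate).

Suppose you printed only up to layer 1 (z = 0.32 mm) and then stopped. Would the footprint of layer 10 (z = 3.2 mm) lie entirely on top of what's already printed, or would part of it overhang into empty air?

Compare the two slices. At z = 0.32: the cylinder: section is a regular 16-gon, circumradius r=11.5 (area = (16/2)·11.500²·sin(360°/16) = 404.88 mm²); the cylinder at (11.5, 10.5) is absent (z outside [2.5, 7.5]); the 5.5×4 cube at (13, 11.5) contributes its full rectangle (area 22.00 mm²); the cube at (0, 6) is absent (z outside [0.5, 11]); Taking the first minus the rest: starting from the r=11.5 cylinder (404.88 mm²), the 5.5×4 cube at (13, 11.5) misses the remaining region (no effect) — area = 404.88 mm². At z = 3.2: the cylinder: section is a regular 16-gon, circumradius r=11.5 (area = (16/2)·11.500²·sin(360°/16) = 404.88 mm²); the cylinder at (11.5, 10.5): section is a regular 16-gon, circumradius r=2 (area = (16/2)·2.000²·sin(360°/16) = 12.25 mm²); the 5.5×4 cube at (13, 11.5) contributes its full rectangle (area 22.00 mm²); the cube at (0, 6) (footprint 28.5×7.5) is included at this height (area 213.75 mm²); Taking the first minus the rest: starting from the r=11.5 cylinder (404.88 mm²), the r=2 cylinder at (11.5, 10.5) misses the remaining region (no effect); the 5.5×4 cube at (13, 11.5) misses the remaining region (no effect); the 28.5×7.5 cube at (0, 6) partially overlaps it — only the 36.40 mm² overlap (of its 213.75 mm²) is removed, clipping the outline — area = 368.48 mm². Checking containment: the cross-section at z = 3.2 is a subset of the cross-section at z = 0.32.

entirely on top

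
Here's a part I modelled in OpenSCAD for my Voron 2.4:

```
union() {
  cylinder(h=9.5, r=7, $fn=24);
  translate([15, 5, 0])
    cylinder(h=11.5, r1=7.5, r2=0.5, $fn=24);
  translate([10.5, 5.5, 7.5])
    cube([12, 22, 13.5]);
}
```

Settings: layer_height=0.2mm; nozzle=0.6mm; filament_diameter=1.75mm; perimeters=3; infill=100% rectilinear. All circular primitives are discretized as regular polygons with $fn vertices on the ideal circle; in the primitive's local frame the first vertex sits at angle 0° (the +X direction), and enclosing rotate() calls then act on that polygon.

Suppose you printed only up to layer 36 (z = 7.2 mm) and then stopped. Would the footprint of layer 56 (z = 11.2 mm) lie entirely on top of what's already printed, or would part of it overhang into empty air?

part overhangs

Compare the two slices. At z = 7.2: the r=7 cylinder gives a regular 24-gon of circumradius 7 (constant along its height) (area = (24/2)·7.000²·sin(360°/24) = 152.19 mm²); the cone at (15, 5): at t=0.626 of its height the radius interpolates to r₁+(r₂−r₁)t = 3.117, giving a regular 24-gon of that circumradius (area = (24/2)·3.117²·sin(360°/24) = 30.18 mm²); the cube at (10.5, 5.5) is absent (z outside [7.5, 21]); Combining (union): the 2 present regions are separate (no shared area or edge), so areas and boundary lengths simply add and each stays a separate island — area = 182.37 mm². At z = 11.2: the cylinder is absent (z outside [0, 9.5]); the cone at (15, 5) (r1=7.5→r2=0.5) has section circumradius 0.683 here — a regular 24-gon (area = (24/2)·0.683²·sin(360°/24) = 1.45 mm²); the 12×22 cube at (10.5, 5.5) contributes its full rectangle (area 264.00 mm²); Combining (union): the regions partially overlap — summed areas 265.45 mm² minus the doubly-counted overlap 0.11 mm² gives 265.33 mm² — area = 265.33 mm². Checking containment: at z = 11.2 the cross-section extends beyond the z = 7.2 cross-section by about 251.99 mm².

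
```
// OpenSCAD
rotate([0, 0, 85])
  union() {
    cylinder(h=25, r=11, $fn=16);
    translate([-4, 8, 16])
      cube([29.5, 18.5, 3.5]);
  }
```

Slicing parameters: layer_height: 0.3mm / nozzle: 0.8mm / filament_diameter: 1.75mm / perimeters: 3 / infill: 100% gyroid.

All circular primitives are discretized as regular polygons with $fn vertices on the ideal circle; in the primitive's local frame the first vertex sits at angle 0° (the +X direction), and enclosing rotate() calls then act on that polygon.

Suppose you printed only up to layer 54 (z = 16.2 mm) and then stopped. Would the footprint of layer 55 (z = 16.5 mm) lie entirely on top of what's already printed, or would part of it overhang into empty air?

Compare the two slices. At z = 16.2: the cylinder: section is a regular 16-gon, circumradius r=11 (area = (16/2)·11.000²·sin(360°/16) = 370.44 mm²); the cube at (-4, 8) is present — its section is the full 29.5×18.5 rectangle (area 545.75 mm²); Merging all regions: the regions partially overlap — summed areas 916.19 mm² minus the doubly-counted overlap 24.77 mm² gives 891.41 mm² — area = 891.41 mm²; (whole slice rotated 85° about Z — lengths, areas and connectivity unchanged). At z = 16.5: the r=11 cylinder gives a regular 16-gon of circumradius 11 (constant along its height) (area = (16/2)·11.000²·sin(360°/16) = 370.44 mm²); the cube at (-4, 8) (footprint 29.5×18.5) is included at this height (area 545.75 mm²); Taking the union: the regions partially overlap — summed areas 916.19 mm² minus the doubly-counted overlap 24.77 mm² gives 891.41 mm² — area = 891.41 mm²; (whole slice rotated 85° about Z — lengths, areas and connectivity unchanged). Checking containment: the cross-section at z = 16.5 is a subset of the cross-section at z = 16.2.

entirely on top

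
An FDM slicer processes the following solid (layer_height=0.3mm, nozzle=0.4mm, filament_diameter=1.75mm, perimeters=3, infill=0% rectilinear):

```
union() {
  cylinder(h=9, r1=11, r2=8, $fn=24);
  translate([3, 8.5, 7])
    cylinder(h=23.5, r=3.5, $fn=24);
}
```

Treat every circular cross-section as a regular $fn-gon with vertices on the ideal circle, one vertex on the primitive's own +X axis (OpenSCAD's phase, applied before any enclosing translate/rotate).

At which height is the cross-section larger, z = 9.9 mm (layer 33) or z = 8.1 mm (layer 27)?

layer 27 (z = 8.1 mm)

Layer 33 (z = 9.9): the cone does not reach this height (z outside [0, 9]); the r=3.5 cylinder at (3, 8.5) gives a regular 24-gon of circumradius 3.5 (constant along its height) (area = (24/2)·3.500²·sin(360°/24) = 38.05 mm²); Taking the union: only the r=3.5 cylinder at (3, 8.5) is present, so the union is just that shape — area = 38.05 mm². So its area = 38.05 mm². Layer 27 (z = 8.1): the cone: at t=0.900 of its height the radius interpolates to r₁+(r₂−r₁)t = 8.300, giving a regular 24-gon of that circumradius (area = (24/2)·8.300²·sin(360°/24) = 213.96 mm²); the cylinder at (3, 8.5): section is a regular 24-gon, circumradius r=3.5 (area = (24/2)·3.500²·sin(360°/24) = 38.05 mm²); Merging all regions: the regions partially overlap — summed areas 252.01 mm² minus the doubly-counted overlap 12.28 mm² gives 239.73 mm² — area = 239.73 mm². So its area = 239.73 mm². Layer 27 is larger (239.73 vs 38.05 mm²).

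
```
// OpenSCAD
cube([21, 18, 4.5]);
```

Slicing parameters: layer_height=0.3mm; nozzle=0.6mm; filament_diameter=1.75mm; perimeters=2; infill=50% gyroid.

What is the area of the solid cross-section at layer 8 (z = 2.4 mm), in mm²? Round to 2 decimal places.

At z = 2.4 mm: the cube is present — its section is the full 21×18 rectangle (area 378.00 mm²). Overall, the cross-section is a single solid region. Net area = 378.00 mm².

378.00 mm²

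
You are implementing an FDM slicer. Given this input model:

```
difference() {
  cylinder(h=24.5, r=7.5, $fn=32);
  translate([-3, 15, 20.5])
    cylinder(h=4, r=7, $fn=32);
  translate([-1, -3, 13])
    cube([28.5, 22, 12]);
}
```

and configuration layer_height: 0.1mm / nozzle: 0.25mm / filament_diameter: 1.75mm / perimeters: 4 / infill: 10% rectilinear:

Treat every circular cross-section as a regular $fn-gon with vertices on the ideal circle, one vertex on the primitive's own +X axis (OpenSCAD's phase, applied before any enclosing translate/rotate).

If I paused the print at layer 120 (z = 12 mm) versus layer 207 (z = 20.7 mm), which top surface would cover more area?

layer 120 (z = 12 mm)

Layer 120 (z = 12): the r=7.5 cylinder contributes a regular 32-gon of circumradius 7.5 (area = (32/2)·7.500²·sin(360°/32) = 175.58 mm²); the cylinder at (-3, 15) is absent (z outside [20.5, 24.5]); the cube at (-1, -3) is not intersected at this z (z outside [13, 25]); Subtracting the remaining from the first: none of the subtracted shapes is present at this height, so the r=7.5 cylinder is unchanged — area = 175.58 mm². So its area = 175.58 mm². Layer 207 (z = 20.7): the cylinder: section is a regular 32-gon, circumradius r=7.5 (area = (32/2)·7.500²·sin(360°/32) = 175.58 mm²); the cylinder at (-3, 15): section is a regular 32-gon, circumradius r=7 (area = (32/2)·7.000²·sin(360°/32) = 152.95 mm²); the cube at (-1, -3) is present — its section is the full 28.5×22 rectangle (area 627.00 mm²); After the difference (first − rest): starting from the r=7.5 cylinder (175.58 mm²), the r=7 cylinder at (-3, 15) misses the remaining region (no effect); the 28.5×22 cube at (-1, -3) partially overlaps it — only the 76.16 mm² overlap (of its 627.00 mm²) is removed, clipping the outline — area = 99.42 mm². So its area = 99.42 mm². Layer 120 is larger (175.58 vs 99.42 mm²).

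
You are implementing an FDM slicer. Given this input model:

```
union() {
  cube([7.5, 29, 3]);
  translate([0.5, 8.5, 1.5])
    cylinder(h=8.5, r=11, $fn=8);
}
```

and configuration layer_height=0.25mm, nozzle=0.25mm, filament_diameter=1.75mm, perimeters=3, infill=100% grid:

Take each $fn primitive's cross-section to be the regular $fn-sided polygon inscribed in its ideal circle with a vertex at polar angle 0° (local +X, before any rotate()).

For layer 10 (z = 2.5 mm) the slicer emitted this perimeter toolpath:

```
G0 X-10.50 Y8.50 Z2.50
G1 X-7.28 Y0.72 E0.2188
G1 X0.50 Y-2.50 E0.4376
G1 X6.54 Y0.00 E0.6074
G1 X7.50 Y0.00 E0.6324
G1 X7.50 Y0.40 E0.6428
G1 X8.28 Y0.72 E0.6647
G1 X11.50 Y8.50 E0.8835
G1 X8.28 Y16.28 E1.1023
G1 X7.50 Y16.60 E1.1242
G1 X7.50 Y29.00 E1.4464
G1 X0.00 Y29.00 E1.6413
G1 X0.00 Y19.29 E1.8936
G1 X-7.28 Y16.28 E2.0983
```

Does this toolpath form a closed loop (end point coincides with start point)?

Start point (G0): (-10.50, 8.50). End point (last G1): the path does not return to the start — open.

no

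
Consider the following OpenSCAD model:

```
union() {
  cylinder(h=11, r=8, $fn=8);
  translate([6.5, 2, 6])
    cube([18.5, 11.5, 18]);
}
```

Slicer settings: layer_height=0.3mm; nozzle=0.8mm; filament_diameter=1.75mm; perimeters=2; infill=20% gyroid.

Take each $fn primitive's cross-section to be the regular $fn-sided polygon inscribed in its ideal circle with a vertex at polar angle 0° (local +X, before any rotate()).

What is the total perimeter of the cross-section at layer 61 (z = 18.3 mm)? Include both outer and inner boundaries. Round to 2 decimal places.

60.00 mm

At z = 18.3 mm: the cylinder is absent (z outside [0, 11]); the cube at (6.5, 2) (footprint 18.5×11.5) is included at this height (perimeter 60.00 mm); Combining (union): only the 18.5×11.5 cube at (6.5, 2) is present, so the union is just that shape — boundary = 60.00 mm. Overall, the cross-section is a single solid region. Total boundary length (outer) = 60.00 mm.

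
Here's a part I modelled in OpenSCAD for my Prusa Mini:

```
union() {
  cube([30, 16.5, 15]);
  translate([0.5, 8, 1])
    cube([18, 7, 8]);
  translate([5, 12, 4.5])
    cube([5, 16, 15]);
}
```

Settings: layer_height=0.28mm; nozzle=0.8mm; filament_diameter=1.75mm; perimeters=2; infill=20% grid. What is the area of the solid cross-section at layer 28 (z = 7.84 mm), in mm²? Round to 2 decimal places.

552.50 mm²

At z = 7.84 mm: the 30×16.5 cube contributes its full rectangle (area 495.00 mm²); the 18×7 cube at (0.5, 8) contributes its full rectangle (area 126.00 mm²); the cube at (5, 12) (footprint 5×16) is included at this height (area 80.00 mm²); Combining (union): the regions partially overlap — summed areas 701.00 mm² minus the doubly-counted overlap 148.50 mm² gives 552.50 mm² — area = 552.50 mm². Overall, the cross-section is a single solid region. Net area = 552.50 mm².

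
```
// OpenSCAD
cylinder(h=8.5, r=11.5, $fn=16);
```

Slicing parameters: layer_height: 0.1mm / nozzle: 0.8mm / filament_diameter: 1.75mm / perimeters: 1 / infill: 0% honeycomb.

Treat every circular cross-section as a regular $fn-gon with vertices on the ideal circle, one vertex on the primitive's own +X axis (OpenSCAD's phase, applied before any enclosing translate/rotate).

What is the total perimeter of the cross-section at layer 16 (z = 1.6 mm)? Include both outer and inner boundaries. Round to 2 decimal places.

At z = 1.6 mm: the r=11.5 cylinder contributes a regular 16-gon of circumradius 11.5 (perimeter = 2·16·11.500·sin(180°/16) = 71.79 mm). Overall, the cross-section is a single solid region. Total boundary length (outer) = 71.79 mm.

71.79 mm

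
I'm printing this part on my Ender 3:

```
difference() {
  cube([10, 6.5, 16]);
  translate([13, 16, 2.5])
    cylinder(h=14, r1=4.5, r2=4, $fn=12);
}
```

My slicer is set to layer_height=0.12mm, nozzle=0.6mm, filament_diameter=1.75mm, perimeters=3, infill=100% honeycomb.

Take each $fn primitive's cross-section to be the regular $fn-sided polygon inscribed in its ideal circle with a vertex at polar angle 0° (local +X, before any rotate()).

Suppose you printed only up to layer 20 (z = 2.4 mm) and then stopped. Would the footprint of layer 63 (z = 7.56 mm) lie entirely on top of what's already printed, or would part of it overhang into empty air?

entirely on top

Compare the two slices. At z = 2.4: the 10×6.5 cube contributes its full rectangle (area 65.00 mm²); the cone at (13, 16) is absent (z outside [2.5, 16.5]); Subtracting the remaining from the first: none of the subtracted shapes is present at this height, so the 10×6.5 cube is unchanged — area = 65.00 mm². At z = 7.56: the cube is present — its section is the full 10×6.5 rectangle (area 65.00 mm²); the cone at (13, 16): at t=0.361 of its height the radius interpolates to r₁+(r₂−r₁)t = 4.319, giving a regular 12-gon of that circumradius (area = (12/2)·4.319²·sin(360°/12) = 55.97 mm²); After the difference (first − rest): starting from the 10×6.5 cube (65.00 mm²), the cone at (13, 16) misses the remaining region (no effect) — area = 65.00 mm². Checking containment: the cross-section at z = 7.56 is a subset of the cross-section at z = 2.4.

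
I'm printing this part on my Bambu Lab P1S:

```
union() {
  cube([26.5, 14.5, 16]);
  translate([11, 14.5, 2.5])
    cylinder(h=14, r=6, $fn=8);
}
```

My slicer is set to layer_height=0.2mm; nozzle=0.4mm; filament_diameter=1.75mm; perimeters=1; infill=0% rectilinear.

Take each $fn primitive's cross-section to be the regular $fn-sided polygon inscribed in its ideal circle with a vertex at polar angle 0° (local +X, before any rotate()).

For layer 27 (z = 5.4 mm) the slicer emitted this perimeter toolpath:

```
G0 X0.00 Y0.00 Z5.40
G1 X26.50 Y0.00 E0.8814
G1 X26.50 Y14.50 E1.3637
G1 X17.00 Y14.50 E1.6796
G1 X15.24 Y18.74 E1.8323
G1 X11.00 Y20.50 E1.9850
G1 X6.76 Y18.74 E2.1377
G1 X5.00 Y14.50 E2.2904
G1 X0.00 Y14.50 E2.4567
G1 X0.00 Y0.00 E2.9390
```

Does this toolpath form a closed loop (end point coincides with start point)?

yes

Start point (G0): (0.00, 0.00). End point (last G1): the path returns to the start — closed.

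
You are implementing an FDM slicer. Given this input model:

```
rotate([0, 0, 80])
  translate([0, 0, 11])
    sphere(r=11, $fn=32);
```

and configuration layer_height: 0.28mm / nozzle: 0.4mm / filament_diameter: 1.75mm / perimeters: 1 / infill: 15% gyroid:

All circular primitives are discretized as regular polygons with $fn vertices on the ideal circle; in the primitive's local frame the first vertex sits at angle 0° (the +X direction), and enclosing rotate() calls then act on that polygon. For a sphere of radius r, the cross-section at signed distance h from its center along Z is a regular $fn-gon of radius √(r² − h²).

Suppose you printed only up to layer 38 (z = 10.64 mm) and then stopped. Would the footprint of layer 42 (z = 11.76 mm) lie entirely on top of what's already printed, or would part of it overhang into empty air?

Compare the two slices. At z = 10.64: the sphere: section is a regular 32-gon, circumradius = √(r²−h²) = √(11²−0.36²) = 10.994 (area = (32/2)·10.994²·sin(360°/32) = 377.29 mm²); (rotated 80° about Z; rotation is an isometry so areas/perimeters/island counts are preserved). At z = 11.76: the r=11 sphere contributes a regular 32-gon of circumradius √(11²−0.76²) = 10.974 (area = (32/2)·10.974²·sin(360°/32) = 375.89 mm²); (rotated 80° about Z; rotation is an isometry so areas/perimeters/island counts are preserved). Checking containment: the cross-section at z = 11.76 is a subset of the cross-section at z = 10.64.

entirely on top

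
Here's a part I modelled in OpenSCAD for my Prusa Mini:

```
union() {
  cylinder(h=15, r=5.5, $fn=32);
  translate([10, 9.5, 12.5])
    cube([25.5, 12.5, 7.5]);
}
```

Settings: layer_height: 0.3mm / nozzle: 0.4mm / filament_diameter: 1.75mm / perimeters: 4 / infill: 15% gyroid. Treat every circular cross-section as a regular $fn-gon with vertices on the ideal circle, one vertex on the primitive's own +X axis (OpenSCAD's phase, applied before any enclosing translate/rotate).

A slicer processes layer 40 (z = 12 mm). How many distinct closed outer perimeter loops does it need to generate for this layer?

At z = 12 mm: the cylinder: section is a regular 32-gon, circumradius r=5.5; the cube at (10, 9.5) is absent (z outside [12.5, 20]); Taking the union: only the r=5.5 cylinder is present, so the union is just that shape — 1 connected region. The result has 1 disconnected region.

1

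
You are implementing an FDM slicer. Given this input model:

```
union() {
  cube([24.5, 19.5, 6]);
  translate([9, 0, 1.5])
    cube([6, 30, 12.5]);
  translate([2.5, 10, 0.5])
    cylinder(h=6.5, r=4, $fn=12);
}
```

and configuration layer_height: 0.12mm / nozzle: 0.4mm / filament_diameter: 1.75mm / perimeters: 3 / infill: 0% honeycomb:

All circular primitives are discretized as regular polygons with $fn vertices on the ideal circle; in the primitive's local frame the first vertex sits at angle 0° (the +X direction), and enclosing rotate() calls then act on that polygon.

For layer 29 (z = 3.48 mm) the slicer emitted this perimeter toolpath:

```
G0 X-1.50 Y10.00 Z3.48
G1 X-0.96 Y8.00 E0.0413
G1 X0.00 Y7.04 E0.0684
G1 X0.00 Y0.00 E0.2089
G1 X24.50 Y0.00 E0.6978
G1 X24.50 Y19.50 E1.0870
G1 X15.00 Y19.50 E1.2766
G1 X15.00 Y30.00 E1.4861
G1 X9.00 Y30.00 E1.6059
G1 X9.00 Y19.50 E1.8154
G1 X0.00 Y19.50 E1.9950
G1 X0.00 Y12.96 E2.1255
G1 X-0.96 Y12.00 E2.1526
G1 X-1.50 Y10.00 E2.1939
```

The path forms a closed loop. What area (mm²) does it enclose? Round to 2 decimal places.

546.59 mm²

Apply the shoelace formula to the sequence of (X, Y) vertices; enclosed area = 546.59 mm².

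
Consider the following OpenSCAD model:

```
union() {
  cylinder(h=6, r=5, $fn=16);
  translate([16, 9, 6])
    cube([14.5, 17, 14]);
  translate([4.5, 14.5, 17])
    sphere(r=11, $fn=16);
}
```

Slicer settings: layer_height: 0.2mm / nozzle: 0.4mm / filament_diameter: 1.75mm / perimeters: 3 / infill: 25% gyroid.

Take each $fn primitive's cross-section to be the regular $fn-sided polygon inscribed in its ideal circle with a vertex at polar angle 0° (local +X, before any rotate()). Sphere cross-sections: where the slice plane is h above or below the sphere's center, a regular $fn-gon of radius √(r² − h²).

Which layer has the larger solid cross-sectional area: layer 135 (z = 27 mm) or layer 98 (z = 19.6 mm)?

layer 98 (z = 19.6 mm)

Layer 135 (z = 27): the cylinder is not intersected at this z (z outside [0, 6]); the cube at (16, 9) is not intersected at this z (z outside [6, 20]); the r=11 sphere at (4.5, 14.5) slices to a regular 16-gon of circumradius 4.583 (√(r²−h²) with h=10 from center) (area = (16/2)·4.583²·sin(360°/16) = 64.29 mm²); Taking the union: only the r=11 sphere at (4.5, 14.5) is present, so the union is just that shape — area = 64.29 mm². So its area = 64.29 mm². Layer 98 (z = 19.6): the cylinder is absent (z outside [0, 6]); the cube at (16, 9) (footprint 14.5×17) is included at this height (area 246.50 mm²); the sphere at (4.5, 14.5): section is a regular 16-gon, circumradius = √(r²−h²) = √(11²−2.6²) = 10.688 (area = (16/2)·10.688²·sin(360°/16) = 349.74 mm²); Taking the union: the 2 present regions are separate (no shared area or edge), so areas and boundary lengths simply add and each stays a separate island — area = 596.24 mm². So its area = 596.24 mm². Layer 98 is larger (596.24 vs 64.29 mm²).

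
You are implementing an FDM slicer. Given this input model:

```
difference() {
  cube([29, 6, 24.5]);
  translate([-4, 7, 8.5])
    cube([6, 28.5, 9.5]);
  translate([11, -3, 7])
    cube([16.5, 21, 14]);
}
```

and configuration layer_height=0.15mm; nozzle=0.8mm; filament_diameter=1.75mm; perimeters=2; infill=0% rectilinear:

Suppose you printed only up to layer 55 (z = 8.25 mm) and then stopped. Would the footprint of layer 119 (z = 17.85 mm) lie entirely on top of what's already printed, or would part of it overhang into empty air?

entirely on top

Compare the two slices. At z = 8.25: the cube (footprint 29×6) is included at this height (area 174.00 mm²); the cube at (-4, 7) is absent (z outside [8.5, 18]); the cube at (11, -3) is present — its section is the full 16.5×21 rectangle (area 346.50 mm²); Subtracting the remaining from the first: starting from the 29×6 cube (174.00 mm²), the 16.5×21 cube at (11, -3) partially overlaps it — only the 99.00 mm² overlap (of its 346.50 mm²) is removed, clipping the outline — area = 75.00 mm². At z = 17.85: the cube (footprint 29×6) is included at this height (area 174.00 mm²); the cube at (-4, 7) (footprint 6×28.5) is included at this height (area 171.00 mm²); the cube at (11, -3) (footprint 16.5×21) is included at this height (area 346.50 mm²); Taking the first minus the rest: starting from the 29×6 cube (174.00 mm²), the 6×28.5 cube at (-4, 7) misses the remaining region (no effect); the 16.5×21 cube at (11, -3) partially overlaps it — only the 99.00 mm² overlap (of its 346.50 mm²) is removed, clipping the outline — area = 75.00 mm². Checking containment: the cross-section at z = 17.85 is a subset of the cross-section at z = 8.25.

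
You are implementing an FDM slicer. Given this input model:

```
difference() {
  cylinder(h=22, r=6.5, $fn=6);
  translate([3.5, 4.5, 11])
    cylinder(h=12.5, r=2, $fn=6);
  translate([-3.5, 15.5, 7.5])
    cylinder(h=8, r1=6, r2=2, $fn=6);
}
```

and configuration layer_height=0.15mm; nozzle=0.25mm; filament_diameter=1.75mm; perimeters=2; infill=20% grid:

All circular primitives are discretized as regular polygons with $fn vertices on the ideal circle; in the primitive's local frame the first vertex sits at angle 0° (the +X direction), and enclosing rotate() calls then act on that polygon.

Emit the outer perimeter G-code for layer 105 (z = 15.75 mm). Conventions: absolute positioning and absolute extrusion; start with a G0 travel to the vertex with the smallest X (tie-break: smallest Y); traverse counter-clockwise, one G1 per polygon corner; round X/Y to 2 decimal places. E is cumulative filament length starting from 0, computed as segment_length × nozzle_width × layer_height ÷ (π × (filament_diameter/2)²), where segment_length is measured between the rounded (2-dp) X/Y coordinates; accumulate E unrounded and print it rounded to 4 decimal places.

G0 X-6.50 Y0.00 Z15.75
G1 X-3.25 Y-5.63 E0.1014
G1 X3.25 Y-5.63 E0.2027
G1 X6.50 Y0.00 E0.3040
G1 X4.70 Y3.12 E0.3602
G1 X4.50 Y2.77 E0.3665
G1 X2.50 Y2.77 E0.3977
G1 X1.50 Y4.50 E0.4288
G1 X2.15 Y5.63 E0.4491
G1 X-3.25 Y5.63 E0.5333
G1 X-6.50 Y0.00 E0.6347

At z = 15.75 mm: the r=6.5 cylinder gives a regular 6-gon of circumradius 6.5 (constant along its height); the cylinder at (3.5, 4.5): section is a regular 6-gon, circumradius r=2; the cone at (-3.5, 15.5) is not intersected at this z (z outside [7.5, 15.5]); Taking the first minus the rest: starting from the r=6.5 cylinder, the r=2 cylinder at (3.5, 4.5) partially overlaps it — only the 6.07 mm² overlap (of its 10.39 mm²) is removed, clipping the outline — 1 connected region. The outline is a single polygon with 10 vertices. Extrusion per mm of travel: 0.25 × 0.15 / (π × 0.875²) = 0.015591. Accumulating E over each segment gives final E = 0.6347.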